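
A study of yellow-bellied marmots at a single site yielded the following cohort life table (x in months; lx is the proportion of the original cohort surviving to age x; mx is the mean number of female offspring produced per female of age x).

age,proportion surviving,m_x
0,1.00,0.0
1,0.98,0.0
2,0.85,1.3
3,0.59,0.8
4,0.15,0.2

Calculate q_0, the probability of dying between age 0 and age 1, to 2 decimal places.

q_0 = (l_0 − l_1) / l_0 = (1 − 0.98) / 1
     = 0.02 / 1 = 0.02 → 0.02

0.02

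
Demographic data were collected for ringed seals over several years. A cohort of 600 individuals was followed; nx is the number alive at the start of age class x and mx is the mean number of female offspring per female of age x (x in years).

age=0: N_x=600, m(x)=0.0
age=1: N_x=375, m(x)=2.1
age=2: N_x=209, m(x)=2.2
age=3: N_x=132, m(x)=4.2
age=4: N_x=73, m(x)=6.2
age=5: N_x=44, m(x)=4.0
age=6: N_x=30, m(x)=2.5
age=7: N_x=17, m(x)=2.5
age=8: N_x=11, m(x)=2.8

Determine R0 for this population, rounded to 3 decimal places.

lx = nx/n0 = nx/600: 1, 0.625, 0.34833…, 0.22, 0.12167…, 0.07333…, 0.05, 0.02833…, 0.01833…
lx·mx by age: 0, 1.3125, 0.766333…, 0.924, 0.754333…, 0.293333…, 0.125, 0.070833…, 0.051333…
R0 = Σ lx·mx = 4.297667… → 4.298

4.298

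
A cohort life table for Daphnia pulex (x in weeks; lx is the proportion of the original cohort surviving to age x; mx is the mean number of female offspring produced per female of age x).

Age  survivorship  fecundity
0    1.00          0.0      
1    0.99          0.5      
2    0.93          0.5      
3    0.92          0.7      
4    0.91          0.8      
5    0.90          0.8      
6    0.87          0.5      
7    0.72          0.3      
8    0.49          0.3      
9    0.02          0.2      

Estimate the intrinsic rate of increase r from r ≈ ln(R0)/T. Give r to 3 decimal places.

R0 = Σ lx·mx = 0 + 0.495 + 0.465 + 0.644 + 0.728 + 0.72 + 0.435 + 0.216 + 0.147 + 0.004 = 3.854
Σ x·lx·mx = 15.203; T = 15.203/3.854 = 3.94473…
r ≈ ln(R0)/T = ln(3.854)/3.94473… = 0.342… → 0.342

0.342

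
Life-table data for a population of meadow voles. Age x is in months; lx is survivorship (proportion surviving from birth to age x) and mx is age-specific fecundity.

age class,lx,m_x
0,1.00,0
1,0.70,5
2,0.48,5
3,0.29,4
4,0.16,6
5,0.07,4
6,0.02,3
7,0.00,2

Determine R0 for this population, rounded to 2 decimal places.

lx·mx by age: 0, 3.5, 2.4, 1.16, 0.96, 0.28, 0.06, 0
R0 = Σ lx·mx = 8.36 → 8.36

8.36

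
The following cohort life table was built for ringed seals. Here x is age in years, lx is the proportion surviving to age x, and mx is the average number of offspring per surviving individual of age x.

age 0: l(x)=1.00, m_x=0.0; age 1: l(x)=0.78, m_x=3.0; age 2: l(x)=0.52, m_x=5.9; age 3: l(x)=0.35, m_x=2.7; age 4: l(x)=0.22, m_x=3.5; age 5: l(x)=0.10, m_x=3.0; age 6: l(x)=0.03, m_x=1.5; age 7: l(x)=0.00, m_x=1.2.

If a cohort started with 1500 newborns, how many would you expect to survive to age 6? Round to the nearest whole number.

Expected survivors = N0 · l_6 = 1500 × 0.03 = 45 → 45

45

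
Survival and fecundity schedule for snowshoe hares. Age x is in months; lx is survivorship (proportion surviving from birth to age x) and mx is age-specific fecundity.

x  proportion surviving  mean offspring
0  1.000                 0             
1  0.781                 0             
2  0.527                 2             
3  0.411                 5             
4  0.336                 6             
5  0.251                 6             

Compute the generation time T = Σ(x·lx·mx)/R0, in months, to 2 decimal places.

lx·mx: 0, 0, 1.054, 2.055, 2.016, 1.506 → R0 = 6.631
x·lx·mx: 0, 0, 2.108, 6.165, 8.064, 7.53 → Σ = 23.867
T = 23.867 / 6.631 = 3.599306… → 3.60

3.60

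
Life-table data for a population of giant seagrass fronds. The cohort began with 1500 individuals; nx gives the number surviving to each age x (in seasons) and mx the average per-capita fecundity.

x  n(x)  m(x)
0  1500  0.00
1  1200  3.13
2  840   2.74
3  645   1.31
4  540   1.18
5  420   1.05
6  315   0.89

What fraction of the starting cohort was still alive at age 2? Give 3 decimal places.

l_2 = n_2/n_0 = 840/1500 = 0.56 → 0.560

0.560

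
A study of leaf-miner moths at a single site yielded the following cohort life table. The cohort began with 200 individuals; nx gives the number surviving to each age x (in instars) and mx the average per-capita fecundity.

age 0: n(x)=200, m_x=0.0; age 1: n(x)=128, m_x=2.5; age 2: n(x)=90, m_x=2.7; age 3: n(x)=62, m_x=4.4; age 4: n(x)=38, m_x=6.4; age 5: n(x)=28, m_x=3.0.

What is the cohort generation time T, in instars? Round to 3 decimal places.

lx = nx/n0 = nx/200: 1, 0.64, 0.45, 0.31, 0.19, 0.14
lx·mx: 0, 1.6, 1.215, 1.364, 1.216, 0.42 → R0 = 5.815
x·lx·mx: 0, 1.6, 2.43, 4.092, 4.864, 2.1 → Σ = 15.086
T = 15.086 / 5.815 = 2.594325… → 2.594

2.594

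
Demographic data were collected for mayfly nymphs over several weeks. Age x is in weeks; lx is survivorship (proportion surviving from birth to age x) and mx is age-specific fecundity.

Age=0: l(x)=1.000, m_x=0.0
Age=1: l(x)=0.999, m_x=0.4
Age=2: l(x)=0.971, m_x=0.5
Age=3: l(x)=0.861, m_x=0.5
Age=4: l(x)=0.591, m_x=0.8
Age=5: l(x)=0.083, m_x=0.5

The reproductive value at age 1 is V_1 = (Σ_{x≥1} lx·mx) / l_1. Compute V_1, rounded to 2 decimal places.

1.83

lx·mx for x ≥ 1: 0.3996, 0.4855, 0.4305, 0.4728, 0.0415 → sum = 1.8299
V_1 = 1.8299 / l_1 = 1.8299 / 0.999 = 1.831732… → 1.83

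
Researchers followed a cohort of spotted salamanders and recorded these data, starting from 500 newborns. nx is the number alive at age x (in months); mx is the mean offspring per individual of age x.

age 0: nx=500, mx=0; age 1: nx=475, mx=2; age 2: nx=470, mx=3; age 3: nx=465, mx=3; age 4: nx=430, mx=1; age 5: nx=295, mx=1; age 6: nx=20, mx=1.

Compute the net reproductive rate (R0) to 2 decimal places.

9.00

lx = nx/n0 = nx/500: 1, 0.95, 0.94, 0.93, 0.86, 0.59, 0.04
lx·mx by age: 0, 1.9, 2.82, 2.79, 0.86, 0.59, 0.04
R0 = Σ lx·mx = 9 → 9.00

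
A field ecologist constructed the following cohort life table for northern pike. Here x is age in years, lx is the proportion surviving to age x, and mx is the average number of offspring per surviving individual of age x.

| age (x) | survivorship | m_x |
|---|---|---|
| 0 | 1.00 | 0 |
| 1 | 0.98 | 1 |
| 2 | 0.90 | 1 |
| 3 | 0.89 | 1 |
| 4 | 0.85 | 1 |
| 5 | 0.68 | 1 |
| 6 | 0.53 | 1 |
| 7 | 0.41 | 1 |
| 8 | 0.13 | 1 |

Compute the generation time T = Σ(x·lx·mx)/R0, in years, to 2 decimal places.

3.60

lx·mx: 0, 0.98, 0.9, 0.89, 0.85, 0.68, 0.53, 0.41, 0.13 → R0 = 5.37
x·lx·mx: 0, 0.98, 1.8, 2.67, 3.4, 3.4, 3.18, 2.87, 1.04 → Σ = 19.34
T = 19.34 / 5.37 = 3.60149… → 3.60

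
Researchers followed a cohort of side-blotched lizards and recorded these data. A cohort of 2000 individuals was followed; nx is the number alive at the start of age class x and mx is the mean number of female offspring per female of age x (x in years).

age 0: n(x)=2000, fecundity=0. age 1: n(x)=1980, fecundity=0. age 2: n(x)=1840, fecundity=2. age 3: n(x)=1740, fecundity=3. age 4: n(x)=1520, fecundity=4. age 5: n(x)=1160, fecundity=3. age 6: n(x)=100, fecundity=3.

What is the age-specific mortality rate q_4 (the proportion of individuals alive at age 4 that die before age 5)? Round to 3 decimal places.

lx = nx/n0 = nx/2000: 1, 0.99, 0.92, 0.87, 0.76, 0.58, 0.05
q_4 = (l_4 − l_5) / l_4 = (0.76 − 0.58) / 0.76
     = 0.18 / 0.76 = 0.236842… → 0.237

0.237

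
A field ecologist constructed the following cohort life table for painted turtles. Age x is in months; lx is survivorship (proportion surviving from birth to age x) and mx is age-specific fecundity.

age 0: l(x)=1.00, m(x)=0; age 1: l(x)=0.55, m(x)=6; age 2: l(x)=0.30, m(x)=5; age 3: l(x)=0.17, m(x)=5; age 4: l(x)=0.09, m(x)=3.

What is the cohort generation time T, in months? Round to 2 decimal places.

1.68

lx·mx: 0, 3.3, 1.5, 0.85, 0.27 → R0 = 5.92
x·lx·mx: 0, 3.3, 3, 2.55, 1.08 → Σ = 9.93
T = 9.93 / 5.92 = 1.677365… → 1.68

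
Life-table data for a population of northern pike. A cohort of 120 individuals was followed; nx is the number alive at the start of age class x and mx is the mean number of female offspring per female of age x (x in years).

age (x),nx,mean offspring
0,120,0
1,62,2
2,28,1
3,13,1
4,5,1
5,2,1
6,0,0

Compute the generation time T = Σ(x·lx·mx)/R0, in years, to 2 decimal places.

1.45

lx = nx/n0 = nx/120: 1, 0.51667…, 0.23333…, 0.10833…, 0.04167…, 0.01667…, 0
lx·mx: 0, 1.033333…, 0.233333…, 0.108333…, 0.041667…, 0.016667…, 0 → R0 = 1.433333…
x·lx·mx: 0, 1.033333…, 0.466667…, 0.325…, 0.166667…, 0.083333…, 0 → Σ = 2.075…
T = 2.075… / 1.433333… = 1.447674… → 1.45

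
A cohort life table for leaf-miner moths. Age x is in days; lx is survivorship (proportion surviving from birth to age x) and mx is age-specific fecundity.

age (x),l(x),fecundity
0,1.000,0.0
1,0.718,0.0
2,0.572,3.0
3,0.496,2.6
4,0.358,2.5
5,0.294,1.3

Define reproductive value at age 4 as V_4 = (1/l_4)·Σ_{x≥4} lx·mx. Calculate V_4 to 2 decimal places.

lx·mx for x ≥ 4: 0.895, 0.3822 → sum = 1.2772
V_4 = 1.2772 / l_4 = 1.2772 / 0.358 = 3.567598… → 3.57

3.57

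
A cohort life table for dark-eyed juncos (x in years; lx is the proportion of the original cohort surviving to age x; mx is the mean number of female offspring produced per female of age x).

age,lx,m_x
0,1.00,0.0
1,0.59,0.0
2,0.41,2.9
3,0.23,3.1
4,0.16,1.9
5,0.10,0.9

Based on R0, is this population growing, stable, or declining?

growing

R0 = Σ lx·mx = 0 + 0 + 1.189 + 0.713 + 0.304 + 0.09 = 2.296
R0 > 1, so the population is growing.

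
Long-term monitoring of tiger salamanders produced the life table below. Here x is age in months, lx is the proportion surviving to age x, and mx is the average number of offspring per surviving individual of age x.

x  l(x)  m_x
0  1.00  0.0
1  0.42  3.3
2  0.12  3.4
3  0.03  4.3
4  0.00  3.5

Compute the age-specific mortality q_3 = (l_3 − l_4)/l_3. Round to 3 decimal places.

1.000

q_3 = (l_3 − l_4) / l_3 = (0.03 − 0) / 0.03
     = 0.03 / 0.03 = 1 → 1.000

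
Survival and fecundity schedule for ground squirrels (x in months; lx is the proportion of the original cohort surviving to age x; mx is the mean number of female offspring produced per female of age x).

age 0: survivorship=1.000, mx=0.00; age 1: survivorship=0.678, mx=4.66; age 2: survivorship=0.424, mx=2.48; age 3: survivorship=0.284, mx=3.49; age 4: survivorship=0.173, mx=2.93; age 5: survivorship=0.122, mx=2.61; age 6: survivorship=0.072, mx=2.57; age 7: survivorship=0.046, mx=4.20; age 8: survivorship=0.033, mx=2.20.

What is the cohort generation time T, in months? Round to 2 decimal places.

lx·mx: 0, 3.15948, 1.05152, 0.99116, 0.50689, 0.31842, 0.18504, 0.1932, 0.0726 → R0 = 6.47831
x·lx·mx: 0, 3.15948, 2.10304, 2.97348, 2.02756, 1.5921, 1.11024, 1.3524, 0.5808 → Σ = 14.8991
T = 14.8991 / 6.47831 = 2.299844… → 2.30

2.30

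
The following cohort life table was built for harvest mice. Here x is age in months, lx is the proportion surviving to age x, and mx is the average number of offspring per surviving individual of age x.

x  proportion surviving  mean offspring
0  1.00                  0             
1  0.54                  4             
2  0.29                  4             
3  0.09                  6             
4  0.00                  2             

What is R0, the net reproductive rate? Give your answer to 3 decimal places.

3.860

lx·mx by age: 0, 2.16, 1.16, 0.54, 0
R0 = Σ lx·mx = 3.86 → 3.860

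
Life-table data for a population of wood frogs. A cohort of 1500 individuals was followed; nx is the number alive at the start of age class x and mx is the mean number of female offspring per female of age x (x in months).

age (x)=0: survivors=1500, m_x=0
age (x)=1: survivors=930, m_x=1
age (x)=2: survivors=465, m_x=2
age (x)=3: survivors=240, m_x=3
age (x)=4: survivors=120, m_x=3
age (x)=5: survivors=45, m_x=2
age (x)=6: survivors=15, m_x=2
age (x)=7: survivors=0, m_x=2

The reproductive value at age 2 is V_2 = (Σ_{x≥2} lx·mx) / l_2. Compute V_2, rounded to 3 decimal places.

4.581

lx = nx/n0 = nx/1500: 1, 0.62, 0.31, 0.16, 0.08, 0.03, 0.01, 0
lx·mx for x ≥ 2: 0.62, 0.48, 0.24, 0.06, 0.02, 0 → sum = 1.42
V_2 = 1.42 / l_2 = 1.42 / 0.31 = 4.580645… → 4.581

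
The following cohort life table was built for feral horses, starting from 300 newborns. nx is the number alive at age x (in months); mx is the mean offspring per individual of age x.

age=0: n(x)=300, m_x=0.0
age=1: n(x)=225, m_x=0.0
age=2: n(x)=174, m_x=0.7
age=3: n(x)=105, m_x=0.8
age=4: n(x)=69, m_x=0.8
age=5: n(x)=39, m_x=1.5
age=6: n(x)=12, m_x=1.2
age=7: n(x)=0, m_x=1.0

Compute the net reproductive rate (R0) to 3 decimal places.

1.113

lx = nx/n0 = nx/300: 1, 0.75, 0.58, 0.35, 0.23, 0.13, 0.04, 0
lx·mx by age: 0, 0, 0.406, 0.28, 0.184, 0.195, 0.048, 0
R0 = Σ lx·mx = 1.113 → 1.113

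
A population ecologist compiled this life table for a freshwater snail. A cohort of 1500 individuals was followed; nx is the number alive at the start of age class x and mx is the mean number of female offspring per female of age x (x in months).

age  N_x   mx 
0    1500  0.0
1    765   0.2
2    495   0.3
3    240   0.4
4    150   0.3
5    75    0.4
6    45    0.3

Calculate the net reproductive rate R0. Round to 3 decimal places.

0.324

lx = nx/n0 = nx/1500: 1, 0.51, 0.33, 0.16, 0.1, 0.05, 0.03
lx·mx by age: 0, 0.102, 0.099, 0.064, 0.03, 0.02, 0.009
R0 = Σ lx·mx = 0.324 → 0.324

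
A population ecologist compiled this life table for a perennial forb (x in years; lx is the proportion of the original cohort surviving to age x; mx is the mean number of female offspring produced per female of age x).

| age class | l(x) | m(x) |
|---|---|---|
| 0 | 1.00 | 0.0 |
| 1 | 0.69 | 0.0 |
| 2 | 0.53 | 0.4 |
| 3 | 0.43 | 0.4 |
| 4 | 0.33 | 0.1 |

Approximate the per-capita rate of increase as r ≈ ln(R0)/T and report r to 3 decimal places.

R0 = Σ lx·mx = 0 + 0 + 0.212 + 0.172 + 0.033 = 0.417
Σ x·lx·mx = 1.072; T = 1.072/0.417 = 2.57074…
r ≈ ln(R0)/T = ln(0.417)/2.57074… = -0.34024… → -0.340

-0.340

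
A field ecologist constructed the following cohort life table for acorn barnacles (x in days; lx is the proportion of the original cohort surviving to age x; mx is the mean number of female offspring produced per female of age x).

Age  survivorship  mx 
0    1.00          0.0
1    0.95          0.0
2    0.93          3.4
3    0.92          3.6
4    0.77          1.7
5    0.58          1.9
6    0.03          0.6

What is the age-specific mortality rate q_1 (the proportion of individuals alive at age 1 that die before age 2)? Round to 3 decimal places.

0.021

q_1 = (l_1 − l_2) / l_1 = (0.95 − 0.93) / 0.95
     = 0.02 / 0.95 = 0.021053… → 0.021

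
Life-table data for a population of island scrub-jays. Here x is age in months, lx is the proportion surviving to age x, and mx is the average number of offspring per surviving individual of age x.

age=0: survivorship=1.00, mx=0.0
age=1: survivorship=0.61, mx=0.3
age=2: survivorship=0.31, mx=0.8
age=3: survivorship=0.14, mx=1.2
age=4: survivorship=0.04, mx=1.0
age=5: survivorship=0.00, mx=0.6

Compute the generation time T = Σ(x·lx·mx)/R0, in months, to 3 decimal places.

2.102

lx·mx: 0, 0.183, 0.248, 0.168, 0.04, 0 → R0 = 0.639
x·lx·mx: 0, 0.183, 0.496, 0.504, 0.16, 0 → Σ = 1.343
T = 1.343 / 0.639 = 2.101721… → 2.102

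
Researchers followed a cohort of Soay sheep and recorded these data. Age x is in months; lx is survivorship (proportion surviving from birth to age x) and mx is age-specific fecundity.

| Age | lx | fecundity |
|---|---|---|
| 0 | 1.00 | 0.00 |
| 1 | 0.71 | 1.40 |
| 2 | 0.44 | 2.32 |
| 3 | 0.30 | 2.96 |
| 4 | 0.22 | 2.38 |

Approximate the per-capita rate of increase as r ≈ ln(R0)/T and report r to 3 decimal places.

0.541

R0 = Σ lx·mx = 0 + 0.994 + 1.0208 + 0.888 + 0.5236 = 3.4264
Σ x·lx·mx = 7.794; T = 7.794/3.4264 = 2.27469…
r ≈ ln(R0)/T = ln(3.4264)/2.27469… = 0.5414… → 0.541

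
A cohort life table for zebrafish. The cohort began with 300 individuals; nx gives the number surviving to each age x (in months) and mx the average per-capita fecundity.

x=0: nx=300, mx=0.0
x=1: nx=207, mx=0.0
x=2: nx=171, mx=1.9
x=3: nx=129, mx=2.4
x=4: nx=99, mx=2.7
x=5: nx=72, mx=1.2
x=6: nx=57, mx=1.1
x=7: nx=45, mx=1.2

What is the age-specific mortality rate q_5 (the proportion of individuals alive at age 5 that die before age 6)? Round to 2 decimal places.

0.21

lx = nx/n0 = nx/300: 1, 0.69, 0.57, 0.43, 0.33, 0.24, 0.19, 0.15
q_5 = (l_5 − l_6) / l_5 = (0.24 − 0.19) / 0.24
     = 0.05 / 0.24 = 0.208333… → 0.21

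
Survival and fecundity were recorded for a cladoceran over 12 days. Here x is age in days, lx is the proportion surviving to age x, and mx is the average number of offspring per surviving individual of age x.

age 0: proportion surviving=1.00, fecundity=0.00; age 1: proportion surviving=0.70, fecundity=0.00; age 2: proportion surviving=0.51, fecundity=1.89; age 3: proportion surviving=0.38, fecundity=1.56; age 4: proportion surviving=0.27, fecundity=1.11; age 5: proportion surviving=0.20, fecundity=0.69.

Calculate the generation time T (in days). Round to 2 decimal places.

2.81

lx·mx: 0, 0, 0.9639, 0.5928, 0.2997, 0.138 → R0 = 1.9944
x·lx·mx: 0, 0, 1.9278, 1.7784, 1.1988, 0.69 → Σ = 5.595
T = 5.595 / 1.9944 = 2.805355… → 2.81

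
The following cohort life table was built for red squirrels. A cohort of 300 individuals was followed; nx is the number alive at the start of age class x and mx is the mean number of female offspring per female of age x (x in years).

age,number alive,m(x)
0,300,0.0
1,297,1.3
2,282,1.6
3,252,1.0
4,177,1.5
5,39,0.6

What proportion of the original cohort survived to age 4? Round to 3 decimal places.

l_4 = n_4/n_0 = 177/300 = 0.59 → 0.590

0.590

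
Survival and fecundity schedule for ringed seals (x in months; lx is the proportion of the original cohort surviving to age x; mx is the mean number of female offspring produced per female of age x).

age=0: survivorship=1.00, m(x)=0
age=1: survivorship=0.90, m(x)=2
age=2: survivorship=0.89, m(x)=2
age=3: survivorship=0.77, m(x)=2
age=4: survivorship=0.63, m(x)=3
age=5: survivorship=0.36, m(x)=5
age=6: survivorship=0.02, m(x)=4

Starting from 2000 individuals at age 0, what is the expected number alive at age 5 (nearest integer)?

720

Expected survivors = N0 · l_5 = 2000 × 0.36 = 720 → 720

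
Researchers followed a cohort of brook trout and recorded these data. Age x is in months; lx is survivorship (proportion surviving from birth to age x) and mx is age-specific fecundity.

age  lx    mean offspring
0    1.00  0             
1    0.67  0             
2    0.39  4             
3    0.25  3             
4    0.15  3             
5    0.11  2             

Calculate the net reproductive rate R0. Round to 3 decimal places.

2.980

lx·mx by age: 0, 0, 1.56, 0.75, 0.45, 0.22
R0 = Σ lx·mx = 2.98 → 2.980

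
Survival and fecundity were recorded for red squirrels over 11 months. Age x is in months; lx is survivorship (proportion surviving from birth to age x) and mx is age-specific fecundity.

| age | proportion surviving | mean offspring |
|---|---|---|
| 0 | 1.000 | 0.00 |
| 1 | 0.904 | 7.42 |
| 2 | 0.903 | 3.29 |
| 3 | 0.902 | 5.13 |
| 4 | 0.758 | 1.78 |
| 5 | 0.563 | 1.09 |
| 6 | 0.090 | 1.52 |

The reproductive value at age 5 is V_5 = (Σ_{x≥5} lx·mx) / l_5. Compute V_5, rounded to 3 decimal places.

lx·mx for x ≥ 5: 0.61367, 0.1368 → sum = 0.75047
V_5 = 0.75047 / l_5 = 0.75047 / 0.563 = 1.332984… → 1.333

1.333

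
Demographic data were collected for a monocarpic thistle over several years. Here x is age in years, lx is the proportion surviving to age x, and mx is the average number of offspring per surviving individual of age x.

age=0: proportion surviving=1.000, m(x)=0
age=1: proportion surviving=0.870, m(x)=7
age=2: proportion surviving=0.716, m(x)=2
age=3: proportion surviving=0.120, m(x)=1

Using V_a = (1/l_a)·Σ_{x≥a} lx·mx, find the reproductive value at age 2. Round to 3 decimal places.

2.168

lx·mx for x ≥ 2: 1.432, 0.12 → sum = 1.552
V_2 = 1.552 / l_2 = 1.552 / 0.716 = 2.167598… → 2.168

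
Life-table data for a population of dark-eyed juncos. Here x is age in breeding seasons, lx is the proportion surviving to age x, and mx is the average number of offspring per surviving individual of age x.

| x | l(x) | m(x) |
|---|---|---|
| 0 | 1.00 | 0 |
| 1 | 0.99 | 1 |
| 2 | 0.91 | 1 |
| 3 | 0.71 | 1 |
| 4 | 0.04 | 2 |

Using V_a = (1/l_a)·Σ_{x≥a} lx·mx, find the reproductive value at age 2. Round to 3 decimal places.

lx·mx for x ≥ 2: 0.91, 0.71, 0.08 → sum = 1.7
V_2 = 1.7 / l_2 = 1.7 / 0.91 = 1.868132… → 1.868

1.868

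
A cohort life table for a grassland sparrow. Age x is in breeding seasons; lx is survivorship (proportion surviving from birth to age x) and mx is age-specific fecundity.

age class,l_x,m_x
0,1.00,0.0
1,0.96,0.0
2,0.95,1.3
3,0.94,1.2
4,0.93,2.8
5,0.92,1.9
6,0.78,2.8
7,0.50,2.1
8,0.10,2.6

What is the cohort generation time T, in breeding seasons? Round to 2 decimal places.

lx·mx: 0, 0, 1.235, 1.128, 2.604, 1.748, 2.184, 1.05, 0.26 → R0 = 10.209
x·lx·mx: 0, 0, 2.47, 3.384, 10.416, 8.74, 13.104, 7.35, 2.08 → Σ = 47.544
T = 47.544 / 10.209 = 4.657067… → 4.66

4.66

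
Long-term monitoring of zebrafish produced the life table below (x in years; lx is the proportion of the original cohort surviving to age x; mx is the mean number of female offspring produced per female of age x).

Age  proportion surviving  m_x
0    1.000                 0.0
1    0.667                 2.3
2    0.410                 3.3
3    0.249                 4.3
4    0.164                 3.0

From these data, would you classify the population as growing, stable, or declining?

R0 = Σ lx·mx = 0 + 1.5341 + 1.353 + 1.0707 + 0.492 = 4.4498
R0 > 1, so the population is growing.

growing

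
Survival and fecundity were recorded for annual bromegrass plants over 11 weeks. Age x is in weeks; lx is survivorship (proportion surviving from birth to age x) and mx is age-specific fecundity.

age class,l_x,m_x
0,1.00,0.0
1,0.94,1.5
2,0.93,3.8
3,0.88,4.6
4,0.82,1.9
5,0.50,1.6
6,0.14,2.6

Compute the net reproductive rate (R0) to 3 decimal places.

lx·mx by age: 0, 1.41, 3.534, 4.048, 1.558, 0.8, 0.364
R0 = Σ lx·mx = 11.714 → 11.714

11.714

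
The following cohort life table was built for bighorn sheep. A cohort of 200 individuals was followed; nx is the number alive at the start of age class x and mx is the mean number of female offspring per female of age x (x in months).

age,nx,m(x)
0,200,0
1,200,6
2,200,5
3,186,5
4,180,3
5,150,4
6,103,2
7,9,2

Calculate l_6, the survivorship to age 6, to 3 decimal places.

0.515

l_6 = n_6/n_0 = 103/200 = 0.515 → 0.515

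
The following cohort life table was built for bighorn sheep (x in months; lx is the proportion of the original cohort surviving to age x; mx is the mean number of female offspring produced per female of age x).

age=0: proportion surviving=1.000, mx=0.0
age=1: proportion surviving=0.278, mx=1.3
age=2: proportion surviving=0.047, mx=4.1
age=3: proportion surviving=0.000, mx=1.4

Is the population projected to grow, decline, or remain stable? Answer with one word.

R0 = Σ lx·mx = 0 + 0.3614 + 0.1927 + 0 = 0.5541
R0 < 1, so the population is declining.

declining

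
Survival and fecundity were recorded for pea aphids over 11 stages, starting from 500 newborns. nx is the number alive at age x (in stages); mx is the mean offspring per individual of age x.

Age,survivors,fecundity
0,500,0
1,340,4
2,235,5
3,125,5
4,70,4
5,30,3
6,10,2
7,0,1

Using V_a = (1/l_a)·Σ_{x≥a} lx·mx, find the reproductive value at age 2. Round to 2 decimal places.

9.32

lx = nx/n0 = nx/500: 1, 0.68, 0.47, 0.25, 0.14, 0.06, 0.02, 0
lx·mx for x ≥ 2: 2.35, 1.25, 0.56, 0.18, 0.04, 0 → sum = 4.38
V_2 = 4.38 / l_2 = 4.38 / 0.47 = 9.319149… → 9.32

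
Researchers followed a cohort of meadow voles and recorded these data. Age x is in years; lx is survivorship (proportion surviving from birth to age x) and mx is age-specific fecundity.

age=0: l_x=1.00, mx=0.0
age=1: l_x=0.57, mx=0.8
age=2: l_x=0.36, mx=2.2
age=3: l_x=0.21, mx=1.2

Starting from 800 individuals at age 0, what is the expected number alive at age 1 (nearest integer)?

Expected survivors = N0 · l_1 = 800 × 0.57 = 456 → 456

456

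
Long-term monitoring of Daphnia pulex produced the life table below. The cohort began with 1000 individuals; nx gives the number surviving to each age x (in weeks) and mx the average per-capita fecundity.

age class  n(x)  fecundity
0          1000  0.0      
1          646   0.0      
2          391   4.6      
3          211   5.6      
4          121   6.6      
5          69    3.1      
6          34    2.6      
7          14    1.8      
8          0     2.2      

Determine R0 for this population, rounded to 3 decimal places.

4.106

lx = nx/n0 = nx/1000: 1, 0.646, 0.391, 0.211, 0.121, 0.069, 0.034, 0.014, 0
lx·mx by age: 0, 0, 1.7986, 1.1816, 0.7986, 0.2139, 0.0884, 0.0252, 0
R0 = Σ lx·mx = 4.1063 → 4.106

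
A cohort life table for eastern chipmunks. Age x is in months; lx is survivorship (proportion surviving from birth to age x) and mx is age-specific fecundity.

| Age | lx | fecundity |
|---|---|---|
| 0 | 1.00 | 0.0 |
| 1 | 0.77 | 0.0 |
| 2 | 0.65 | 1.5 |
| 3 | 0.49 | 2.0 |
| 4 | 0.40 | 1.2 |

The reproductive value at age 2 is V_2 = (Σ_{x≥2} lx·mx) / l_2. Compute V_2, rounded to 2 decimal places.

lx·mx for x ≥ 2: 0.975, 0.98, 0.48 → sum = 2.435
V_2 = 2.435 / l_2 = 2.435 / 0.65 = 3.746154… → 3.75

3.75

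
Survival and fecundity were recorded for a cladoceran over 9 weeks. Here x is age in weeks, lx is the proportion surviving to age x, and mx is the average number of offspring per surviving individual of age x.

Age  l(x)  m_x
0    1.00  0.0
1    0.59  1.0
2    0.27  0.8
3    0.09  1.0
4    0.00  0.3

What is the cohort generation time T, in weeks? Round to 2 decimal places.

lx·mx: 0, 0.59, 0.216, 0.09, 0 → R0 = 0.896
x·lx·mx: 0, 0.59, 0.432, 0.27, 0 → Σ = 1.292
T = 1.292 / 0.896 = 1.441964… → 1.44

1.44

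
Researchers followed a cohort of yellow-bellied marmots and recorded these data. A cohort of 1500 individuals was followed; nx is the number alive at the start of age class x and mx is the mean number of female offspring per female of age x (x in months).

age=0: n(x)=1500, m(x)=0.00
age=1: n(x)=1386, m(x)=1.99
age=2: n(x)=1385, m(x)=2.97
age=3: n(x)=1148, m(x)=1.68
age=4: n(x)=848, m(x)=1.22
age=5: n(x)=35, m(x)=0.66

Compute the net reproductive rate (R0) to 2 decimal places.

6.57

lx = nx/n0 = nx/1500: 1, 0.924, 0.92333…, 0.76533…, 0.56533…, 0.02333…
lx·mx by age: 0, 1.83876, 2.7423…, 1.28576…, 0.689707…, 0.0154…
R0 = Σ lx·mx = 6.571927… → 6.57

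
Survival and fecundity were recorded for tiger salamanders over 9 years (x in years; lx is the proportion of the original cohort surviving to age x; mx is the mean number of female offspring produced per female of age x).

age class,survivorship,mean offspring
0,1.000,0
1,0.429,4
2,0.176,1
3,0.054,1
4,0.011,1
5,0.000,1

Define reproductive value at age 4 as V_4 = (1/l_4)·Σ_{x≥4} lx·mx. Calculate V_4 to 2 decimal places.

1.00

lx·mx for x ≥ 4: 0.011, 0 → sum = 0.011
V_4 = 0.011 / l_4 = 0.011 / 0.011 = 1 → 1.00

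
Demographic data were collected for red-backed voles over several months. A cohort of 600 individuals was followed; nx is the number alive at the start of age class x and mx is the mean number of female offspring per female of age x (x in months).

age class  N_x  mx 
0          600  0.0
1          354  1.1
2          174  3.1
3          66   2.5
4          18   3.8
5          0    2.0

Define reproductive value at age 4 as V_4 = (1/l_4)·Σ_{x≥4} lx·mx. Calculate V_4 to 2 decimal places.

lx = nx/n0 = nx/600: 1, 0.59, 0.29, 0.11, 0.03, 0
lx·mx for x ≥ 4: 0.114, 0 → sum = 0.114
V_4 = 0.114 / l_4 = 0.114 / 0.03 = 3.8 → 3.80

3.80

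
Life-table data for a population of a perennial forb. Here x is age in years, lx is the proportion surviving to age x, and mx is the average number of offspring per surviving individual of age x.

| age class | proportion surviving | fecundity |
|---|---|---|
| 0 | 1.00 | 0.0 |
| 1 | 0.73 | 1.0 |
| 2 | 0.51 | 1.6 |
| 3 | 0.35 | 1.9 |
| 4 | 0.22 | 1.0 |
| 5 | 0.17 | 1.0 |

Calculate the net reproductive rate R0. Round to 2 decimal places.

2.60

lx·mx by age: 0, 0.73, 0.816, 0.665, 0.22, 0.17
R0 = Σ lx·mx = 2.601 → 2.60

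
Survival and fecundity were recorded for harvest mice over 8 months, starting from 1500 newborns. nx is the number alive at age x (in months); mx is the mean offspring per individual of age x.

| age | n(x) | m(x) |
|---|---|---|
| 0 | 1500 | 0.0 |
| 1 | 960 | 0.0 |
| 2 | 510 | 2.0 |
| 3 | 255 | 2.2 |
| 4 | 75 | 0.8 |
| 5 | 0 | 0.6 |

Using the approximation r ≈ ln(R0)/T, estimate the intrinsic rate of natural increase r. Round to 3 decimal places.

lx = nx/n0 = nx/1500: 1, 0.64, 0.34, 0.17, 0.05, 0
R0 = Σ lx·mx = 0 + 0 + 0.68 + 0.374 + 0.04 + 0 = 1.094
Σ x·lx·mx = 2.642; T = 2.642/1.094 = 2.41499…
r ≈ ln(R0)/T = ln(1.094)/2.41499… = 0.0372… → 0.037

0.037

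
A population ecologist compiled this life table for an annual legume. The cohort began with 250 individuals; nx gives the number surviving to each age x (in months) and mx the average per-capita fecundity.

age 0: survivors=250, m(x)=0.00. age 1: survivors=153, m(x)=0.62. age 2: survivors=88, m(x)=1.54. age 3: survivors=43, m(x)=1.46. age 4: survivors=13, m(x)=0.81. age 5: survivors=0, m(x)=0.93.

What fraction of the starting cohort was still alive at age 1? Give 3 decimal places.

l_1 = n_1/n_0 = 153/250 = 0.612 → 0.612

0.612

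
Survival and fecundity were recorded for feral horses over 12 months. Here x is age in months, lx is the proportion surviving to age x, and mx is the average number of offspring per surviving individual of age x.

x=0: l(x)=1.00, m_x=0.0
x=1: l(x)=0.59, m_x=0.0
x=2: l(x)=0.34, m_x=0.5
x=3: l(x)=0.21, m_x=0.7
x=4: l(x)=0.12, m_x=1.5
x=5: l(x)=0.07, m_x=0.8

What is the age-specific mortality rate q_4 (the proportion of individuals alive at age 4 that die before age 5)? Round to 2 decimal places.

0.42

q_4 = (l_4 − l_5) / l_4 = (0.12 − 0.07) / 0.12
     = 0.05 / 0.12 = 0.416667… → 0.42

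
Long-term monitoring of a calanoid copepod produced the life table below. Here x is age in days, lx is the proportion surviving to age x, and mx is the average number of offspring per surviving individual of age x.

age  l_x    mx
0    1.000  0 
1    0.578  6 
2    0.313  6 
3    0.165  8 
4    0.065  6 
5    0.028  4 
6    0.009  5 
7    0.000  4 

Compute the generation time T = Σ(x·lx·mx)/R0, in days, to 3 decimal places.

lx·mx: 0, 3.468, 1.878, 1.32, 0.39, 0.112, 0.045, 0 → R0 = 7.213
x·lx·mx: 0, 3.468, 3.756, 3.96, 1.56, 0.56, 0.27, 0 → Σ = 13.574
T = 13.574 / 7.213 = 1.88188… → 1.882

1.882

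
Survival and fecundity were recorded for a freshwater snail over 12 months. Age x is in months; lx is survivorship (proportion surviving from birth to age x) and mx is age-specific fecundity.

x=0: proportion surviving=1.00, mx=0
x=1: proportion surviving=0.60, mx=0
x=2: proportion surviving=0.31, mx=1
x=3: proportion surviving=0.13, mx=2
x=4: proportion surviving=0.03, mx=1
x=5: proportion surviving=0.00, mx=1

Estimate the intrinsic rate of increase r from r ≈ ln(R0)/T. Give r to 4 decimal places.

-0.2016

R0 = Σ lx·mx = 0 + 0 + 0.31 + 0.26 + 0.03 + 0 = 0.6
Σ x·lx·mx = 1.52; T = 1.52/0.6 = 2.53333…
r ≈ ln(R0)/T = ln(0.6)/2.53333… = -0.201642… → -0.2016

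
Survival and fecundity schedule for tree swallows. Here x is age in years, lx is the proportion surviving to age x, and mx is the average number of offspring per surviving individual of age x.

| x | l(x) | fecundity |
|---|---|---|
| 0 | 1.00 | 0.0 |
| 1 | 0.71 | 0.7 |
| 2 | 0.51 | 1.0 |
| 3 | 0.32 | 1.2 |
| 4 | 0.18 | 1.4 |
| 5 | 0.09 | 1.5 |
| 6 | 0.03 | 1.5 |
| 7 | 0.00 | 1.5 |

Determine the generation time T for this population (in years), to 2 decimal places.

2.54

lx·mx: 0, 0.497, 0.51, 0.384, 0.252, 0.135, 0.045, 0 → R0 = 1.823
x·lx·mx: 0, 0.497, 1.02, 1.152, 1.008, 0.675, 0.27, 0 → Σ = 4.622
T = 4.622 / 1.823 = 2.535381… → 2.54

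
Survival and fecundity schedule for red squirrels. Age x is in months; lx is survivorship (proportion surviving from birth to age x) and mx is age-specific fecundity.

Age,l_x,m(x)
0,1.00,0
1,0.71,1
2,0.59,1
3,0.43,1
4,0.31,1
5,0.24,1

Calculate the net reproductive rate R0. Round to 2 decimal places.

2.28

lx·mx by age: 0, 0.71, 0.59, 0.43, 0.31, 0.24
R0 = Σ lx·mx = 2.28 → 2.28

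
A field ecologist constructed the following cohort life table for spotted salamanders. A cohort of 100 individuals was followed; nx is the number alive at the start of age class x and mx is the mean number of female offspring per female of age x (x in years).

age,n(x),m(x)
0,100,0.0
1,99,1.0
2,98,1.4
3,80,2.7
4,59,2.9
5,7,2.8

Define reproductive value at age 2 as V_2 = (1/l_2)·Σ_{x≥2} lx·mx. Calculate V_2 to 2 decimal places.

5.55

lx = nx/n0 = nx/100: 1, 0.99, 0.98, 0.8, 0.59, 0.07
lx·mx for x ≥ 2: 1.372, 2.16, 1.711, 0.196 → sum = 5.439
V_2 = 5.439 / l_2 = 5.439 / 0.98 = 5.55 → 5.55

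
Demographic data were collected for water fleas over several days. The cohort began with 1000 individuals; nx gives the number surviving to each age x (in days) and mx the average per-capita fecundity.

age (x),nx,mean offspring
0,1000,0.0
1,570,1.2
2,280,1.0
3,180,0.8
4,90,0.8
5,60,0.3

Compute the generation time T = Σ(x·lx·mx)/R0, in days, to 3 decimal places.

1.715

lx = nx/n0 = nx/1000: 1, 0.57, 0.28, 0.18, 0.09, 0.06
lx·mx: 0, 0.684, 0.28, 0.144, 0.072, 0.018 → R0 = 1.198
x·lx·mx: 0, 0.684, 0.56, 0.432, 0.288, 0.09 → Σ = 2.054
T = 2.054 / 1.198 = 1.714524… → 1.715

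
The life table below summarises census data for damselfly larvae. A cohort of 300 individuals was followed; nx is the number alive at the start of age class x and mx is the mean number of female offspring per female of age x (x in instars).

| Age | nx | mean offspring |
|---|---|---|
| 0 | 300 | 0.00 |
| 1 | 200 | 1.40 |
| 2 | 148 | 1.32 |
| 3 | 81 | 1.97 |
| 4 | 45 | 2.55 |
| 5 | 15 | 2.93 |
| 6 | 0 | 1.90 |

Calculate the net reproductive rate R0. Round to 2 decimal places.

lx = nx/n0 = nx/300: 1, 0.66667…, 0.49333…, 0.27, 0.15, 0.05, 0
lx·mx by age: 0, 0.933333…, 0.6512…, 0.5319, 0.3825, 0.1465, 0
R0 = Σ lx·mx = 2.645433… → 2.65

2.65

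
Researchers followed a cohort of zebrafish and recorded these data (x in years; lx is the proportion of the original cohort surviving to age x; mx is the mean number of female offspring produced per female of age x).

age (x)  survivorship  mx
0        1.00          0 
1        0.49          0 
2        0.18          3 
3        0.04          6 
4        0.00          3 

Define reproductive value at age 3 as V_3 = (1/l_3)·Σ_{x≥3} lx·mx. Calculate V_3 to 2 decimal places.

lx·mx for x ≥ 3: 0.24, 0 → sum = 0.24
V_3 = 0.24 / l_3 = 0.24 / 0.04 = 6 → 6.00

6.00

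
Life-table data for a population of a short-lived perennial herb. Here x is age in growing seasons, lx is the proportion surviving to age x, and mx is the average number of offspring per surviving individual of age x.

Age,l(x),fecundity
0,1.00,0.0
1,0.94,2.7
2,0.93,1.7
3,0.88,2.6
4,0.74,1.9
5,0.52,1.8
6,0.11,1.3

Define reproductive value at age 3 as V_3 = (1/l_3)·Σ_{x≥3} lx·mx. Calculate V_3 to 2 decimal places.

lx·mx for x ≥ 3: 2.288, 1.406, 0.936, 0.143 → sum = 4.773
V_3 = 4.773 / l_3 = 4.773 / 0.88 = 5.423864… → 5.42

5.42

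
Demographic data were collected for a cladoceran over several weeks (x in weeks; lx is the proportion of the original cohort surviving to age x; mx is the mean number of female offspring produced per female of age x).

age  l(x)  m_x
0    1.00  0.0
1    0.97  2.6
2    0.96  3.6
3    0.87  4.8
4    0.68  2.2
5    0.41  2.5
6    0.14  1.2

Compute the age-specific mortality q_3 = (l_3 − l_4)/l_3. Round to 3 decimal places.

0.218

q_3 = (l_3 − l_4) / l_3 = (0.87 − 0.68) / 0.87
     = 0.19 / 0.87 = 0.218391… → 0.218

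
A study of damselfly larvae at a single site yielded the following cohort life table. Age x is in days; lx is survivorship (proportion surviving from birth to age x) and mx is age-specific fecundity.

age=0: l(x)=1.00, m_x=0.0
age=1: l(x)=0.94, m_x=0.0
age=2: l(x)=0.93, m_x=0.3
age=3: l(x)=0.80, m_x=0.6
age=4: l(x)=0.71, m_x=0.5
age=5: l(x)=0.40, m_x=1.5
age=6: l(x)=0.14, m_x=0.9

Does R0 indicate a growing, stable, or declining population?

growing

R0 = Σ lx·mx = 0 + 0 + 0.279 + 0.48 + 0.355 + 0.6 + 0.126 = 1.84
R0 > 1, so the population is growing.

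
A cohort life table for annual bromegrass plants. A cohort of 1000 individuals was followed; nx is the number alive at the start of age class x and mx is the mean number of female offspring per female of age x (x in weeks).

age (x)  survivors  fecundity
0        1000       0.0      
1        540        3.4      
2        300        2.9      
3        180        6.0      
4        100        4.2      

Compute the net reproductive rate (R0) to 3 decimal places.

4.206

lx = nx/n0 = nx/1000: 1, 0.54, 0.3, 0.18, 0.1
lx·mx by age: 0, 1.836, 0.87, 1.08, 0.42
R0 = Σ lx·mx = 4.206 → 4.206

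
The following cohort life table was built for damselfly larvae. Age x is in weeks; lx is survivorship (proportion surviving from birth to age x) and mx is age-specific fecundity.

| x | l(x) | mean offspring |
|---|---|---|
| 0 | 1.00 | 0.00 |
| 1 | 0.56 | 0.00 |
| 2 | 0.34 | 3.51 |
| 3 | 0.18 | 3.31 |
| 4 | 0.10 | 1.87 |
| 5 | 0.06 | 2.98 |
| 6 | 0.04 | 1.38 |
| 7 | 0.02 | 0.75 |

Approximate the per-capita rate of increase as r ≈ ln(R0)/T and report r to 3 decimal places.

0.285

R0 = Σ lx·mx = 0 + 0 + 1.1934 + 0.5958 + 0.187 + 0.1788 + 0.0552 + 0.015 = 2.2252
Σ x·lx·mx = 6.2524; T = 6.2524/2.2252 = 2.80981…
r ≈ ln(R0)/T = ln(2.2252)/2.80981… = 0.28466… → 0.285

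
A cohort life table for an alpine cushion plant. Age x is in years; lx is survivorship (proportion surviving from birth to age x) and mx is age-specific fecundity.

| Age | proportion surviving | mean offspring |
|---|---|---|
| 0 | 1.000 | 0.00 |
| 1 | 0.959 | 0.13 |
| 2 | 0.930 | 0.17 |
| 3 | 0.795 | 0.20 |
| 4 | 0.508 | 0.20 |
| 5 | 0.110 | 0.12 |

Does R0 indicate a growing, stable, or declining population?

declining

R0 = Σ lx·mx = 0 + 0.12467 + 0.1581 + 0.159 + 0.1016 + 0.0132 = 0.55657
R0 < 1, so the population is declining.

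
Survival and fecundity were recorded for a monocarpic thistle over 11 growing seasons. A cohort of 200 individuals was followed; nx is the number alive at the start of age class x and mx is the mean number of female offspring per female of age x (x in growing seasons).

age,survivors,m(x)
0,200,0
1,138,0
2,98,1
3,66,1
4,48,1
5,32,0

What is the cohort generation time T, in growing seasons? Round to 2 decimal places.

2.76

lx = nx/n0 = nx/200: 1, 0.69, 0.49, 0.33, 0.24, 0.16
lx·mx: 0, 0, 0.49, 0.33, 0.24, 0 → R0 = 1.06
x·lx·mx: 0, 0, 0.98, 0.99, 0.96, 0 → Σ = 2.93
T = 2.93 / 1.06 = 2.764151… → 2.76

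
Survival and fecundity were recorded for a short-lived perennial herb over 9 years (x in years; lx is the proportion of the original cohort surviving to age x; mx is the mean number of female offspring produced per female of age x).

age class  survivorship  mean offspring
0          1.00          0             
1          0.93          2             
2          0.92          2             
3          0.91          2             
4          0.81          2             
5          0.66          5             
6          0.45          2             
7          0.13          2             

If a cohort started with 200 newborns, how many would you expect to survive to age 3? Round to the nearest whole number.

Expected survivors = N0 · l_3 = 200 × 0.91 = 182 → 182

182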